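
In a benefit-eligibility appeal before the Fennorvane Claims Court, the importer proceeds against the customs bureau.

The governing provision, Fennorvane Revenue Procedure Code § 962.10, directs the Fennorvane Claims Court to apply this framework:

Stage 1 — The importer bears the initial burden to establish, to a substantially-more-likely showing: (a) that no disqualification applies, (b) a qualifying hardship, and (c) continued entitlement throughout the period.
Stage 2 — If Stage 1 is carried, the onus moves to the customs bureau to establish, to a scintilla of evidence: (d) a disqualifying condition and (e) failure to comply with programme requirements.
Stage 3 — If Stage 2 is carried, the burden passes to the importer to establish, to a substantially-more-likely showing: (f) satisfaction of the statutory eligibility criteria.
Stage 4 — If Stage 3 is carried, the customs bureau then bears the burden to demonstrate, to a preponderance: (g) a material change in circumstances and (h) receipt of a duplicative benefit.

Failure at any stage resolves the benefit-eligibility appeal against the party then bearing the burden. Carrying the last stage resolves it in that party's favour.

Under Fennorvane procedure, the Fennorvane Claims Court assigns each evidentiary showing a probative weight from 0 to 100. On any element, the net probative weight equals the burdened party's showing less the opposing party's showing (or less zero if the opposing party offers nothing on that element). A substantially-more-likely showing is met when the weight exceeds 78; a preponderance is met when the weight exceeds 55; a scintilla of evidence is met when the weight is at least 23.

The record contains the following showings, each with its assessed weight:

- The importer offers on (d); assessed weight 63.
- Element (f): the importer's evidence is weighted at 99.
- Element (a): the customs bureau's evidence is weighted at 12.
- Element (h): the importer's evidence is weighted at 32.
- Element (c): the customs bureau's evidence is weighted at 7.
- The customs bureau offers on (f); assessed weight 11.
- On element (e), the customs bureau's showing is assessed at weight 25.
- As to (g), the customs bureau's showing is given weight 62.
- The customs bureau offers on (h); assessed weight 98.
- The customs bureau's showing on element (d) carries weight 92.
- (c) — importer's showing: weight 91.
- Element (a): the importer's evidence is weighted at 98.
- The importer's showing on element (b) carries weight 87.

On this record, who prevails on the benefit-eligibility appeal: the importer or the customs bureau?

customs bureau

Stage 1 — burden on importer; standard: a substantially-more-likely showing (weight exceeds 78).
    (a): 98 − 12 = 86 > 78 [met]
    (b): 87 > 78 [met]
    (c): 91 − 7 = 84 > 78 [met]
  The importer carries Stage 1; the customs bureau now bears the burden.
Stage 2 — burden on customs bureau; standard: a scintilla of evidence (weight is at least 23).
    (d): 92 − 63 = 29 ≥ 23 [met]
    (e): 25 ≥ 23 [met]
  Stage 2 is satisfied; the onus moves to the importer.
Stage 3 — burden on importer; standard: a substantially-more-likely showing (weight exceeds 78).
    (f): 99 − 11 = 88 > 78 [met]
  Stage 3 is satisfied; the onus moves to the customs bureau.
Stage 4 — burden on customs bureau; standard: a preponderance (weight exceeds 55).
    (g): 62 > 55 [met]
    (h): 98 − 32 = 66 > 55 [met]
  All elements met at the final stage.
Every stage carried; the customs bureau prevails.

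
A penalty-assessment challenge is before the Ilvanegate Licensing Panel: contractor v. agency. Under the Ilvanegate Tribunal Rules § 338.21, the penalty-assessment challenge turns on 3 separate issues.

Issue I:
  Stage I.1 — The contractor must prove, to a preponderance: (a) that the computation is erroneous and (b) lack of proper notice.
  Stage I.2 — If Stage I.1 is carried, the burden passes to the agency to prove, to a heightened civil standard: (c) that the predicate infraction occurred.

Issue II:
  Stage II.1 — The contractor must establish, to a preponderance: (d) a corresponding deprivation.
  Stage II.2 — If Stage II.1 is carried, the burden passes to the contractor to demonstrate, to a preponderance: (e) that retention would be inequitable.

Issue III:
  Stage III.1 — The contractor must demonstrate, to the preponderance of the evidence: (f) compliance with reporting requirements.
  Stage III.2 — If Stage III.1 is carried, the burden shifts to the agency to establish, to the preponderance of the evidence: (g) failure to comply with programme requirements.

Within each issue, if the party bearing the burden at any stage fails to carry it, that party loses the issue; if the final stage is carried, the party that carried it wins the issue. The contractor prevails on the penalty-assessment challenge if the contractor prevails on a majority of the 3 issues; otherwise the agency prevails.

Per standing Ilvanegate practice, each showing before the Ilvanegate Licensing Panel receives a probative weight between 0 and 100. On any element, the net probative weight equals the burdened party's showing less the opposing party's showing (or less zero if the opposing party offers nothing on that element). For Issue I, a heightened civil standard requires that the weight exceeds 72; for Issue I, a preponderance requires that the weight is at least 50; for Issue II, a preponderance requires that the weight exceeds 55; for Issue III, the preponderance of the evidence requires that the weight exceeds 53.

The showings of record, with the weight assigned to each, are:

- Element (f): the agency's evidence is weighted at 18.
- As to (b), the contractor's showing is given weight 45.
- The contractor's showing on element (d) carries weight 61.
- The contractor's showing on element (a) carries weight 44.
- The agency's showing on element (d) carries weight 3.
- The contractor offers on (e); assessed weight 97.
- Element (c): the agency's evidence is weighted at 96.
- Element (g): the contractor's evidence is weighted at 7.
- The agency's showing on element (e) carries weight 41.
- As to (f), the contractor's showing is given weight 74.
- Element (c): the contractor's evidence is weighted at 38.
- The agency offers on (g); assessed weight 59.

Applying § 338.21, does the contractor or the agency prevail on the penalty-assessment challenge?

— Issue I —
At Stage I.1 the contractor must meet a preponderance (weight is at least 50): on (a) the weight is 44, < 50, so (a) does not meet the standard; on (b) the weight is 45, < 50, so (b) does not meet the standard.
  The contractor does not carry Stage I.1.
The agency prevails on this issue.
— Issue II —
Stage II.1 — burden on contractor; standard: a preponderance (weight exceeds 55).
    (d): 61 − 3 = 58 > 55 [met]
  All elements met. The contractor retains the burden for Stage II.2.
Stage II.2 — burden on contractor; standard: a preponderance (weight exceeds 55).
    (e): 97 − 41 = 56 > 55 [met]
  The contractor carries the last stage.
With every stage satisfied, the contractor prevails on this issue.
— Issue III —
At Stage III.1 the contractor must meet the preponderance of the evidence (weight exceeds 53): on (f) the weight is 74 less the opposing 18 gives net 56, > 53, so (f) meets the standard.
  Stage III.1 is satisfied; the onus moves to the agency.
At Stage III.2 the agency must meet the preponderance of the evidence (weight exceeds 53): on (g) the weight is 59 less the opposing 7 gives net 52, which does not exceed 53, so (g) does not meet the standard.
  The agency does not carry Stage III.2.
The analysis ends at Stage III.2; the contractor prevails on this issue.
Per-issue: Issue I → agency; Issue II → contractor; Issue III → contractor. The contractor must prevail on a majority of issues; overall, the contractor prevails.

contractor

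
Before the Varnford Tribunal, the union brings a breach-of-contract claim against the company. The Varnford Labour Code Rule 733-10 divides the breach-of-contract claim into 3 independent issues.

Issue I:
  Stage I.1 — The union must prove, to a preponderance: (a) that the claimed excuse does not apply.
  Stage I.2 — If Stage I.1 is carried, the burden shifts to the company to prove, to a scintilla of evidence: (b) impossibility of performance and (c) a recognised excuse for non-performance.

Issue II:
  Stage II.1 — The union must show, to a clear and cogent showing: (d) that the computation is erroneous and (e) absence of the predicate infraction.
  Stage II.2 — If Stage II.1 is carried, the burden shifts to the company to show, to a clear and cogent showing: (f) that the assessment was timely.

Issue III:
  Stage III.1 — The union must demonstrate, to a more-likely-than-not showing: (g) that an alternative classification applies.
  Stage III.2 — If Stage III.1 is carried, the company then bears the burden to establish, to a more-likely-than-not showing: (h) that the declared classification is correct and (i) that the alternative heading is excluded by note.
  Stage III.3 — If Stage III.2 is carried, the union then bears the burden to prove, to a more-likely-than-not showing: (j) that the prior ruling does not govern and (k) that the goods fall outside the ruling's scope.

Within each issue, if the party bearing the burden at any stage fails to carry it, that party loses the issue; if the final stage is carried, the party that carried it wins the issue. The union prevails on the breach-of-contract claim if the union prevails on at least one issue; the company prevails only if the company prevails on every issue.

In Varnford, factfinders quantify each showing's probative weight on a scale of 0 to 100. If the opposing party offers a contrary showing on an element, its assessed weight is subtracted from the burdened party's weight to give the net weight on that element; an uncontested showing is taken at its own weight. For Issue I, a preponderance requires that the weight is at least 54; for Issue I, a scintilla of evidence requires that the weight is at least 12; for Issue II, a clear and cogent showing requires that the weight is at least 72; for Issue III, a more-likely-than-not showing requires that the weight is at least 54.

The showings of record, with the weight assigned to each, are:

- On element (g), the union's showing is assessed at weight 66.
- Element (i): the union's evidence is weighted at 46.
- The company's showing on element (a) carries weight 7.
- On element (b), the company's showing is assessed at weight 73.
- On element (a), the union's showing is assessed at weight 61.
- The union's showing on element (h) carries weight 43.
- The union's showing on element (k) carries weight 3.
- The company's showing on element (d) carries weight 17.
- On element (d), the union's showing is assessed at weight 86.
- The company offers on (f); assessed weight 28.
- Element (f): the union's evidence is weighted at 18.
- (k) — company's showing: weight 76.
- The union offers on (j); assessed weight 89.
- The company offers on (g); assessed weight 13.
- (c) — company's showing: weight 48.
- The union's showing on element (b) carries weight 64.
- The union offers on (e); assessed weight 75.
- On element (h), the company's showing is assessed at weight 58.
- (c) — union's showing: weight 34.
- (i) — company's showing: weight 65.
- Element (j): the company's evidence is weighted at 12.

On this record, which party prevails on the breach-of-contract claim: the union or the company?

union

— Issue I —
At Stage I.1 the union must meet a preponderance (weight is at least 54): on (a) the weight is 61 less the opposing 7 gives net 54, which does reach 54, so (a) meets the standard.
  Stage I.1 is satisfied; the onus moves to the company.
At Stage I.2 the company must meet a scintilla of evidence (weight is at least 12): on (b) the weight is 73 less the opposing 64 gives net 9, which does not reach 12, so (b) does not meet the standard; on (c) the weight is 48 less the opposing 34 gives net 14, which does reach 12, so (c) meets the standard.
  Not every element is met, so the company fails to carry Stage I.2.
The union prevails on this issue.
— Issue II —
Stage II.1 (union, a clear and cogent showing, weight is at least 72): (d) net 86−17=69 < 72 — fails; (e) 75 ≥ 72 — meets.
  Stage II.1 not carried; the union fails its burden.
The company prevails on this issue.
— Issue III —
Stage III.1 — burden on union; standard: a more-likely-than-not showing (weight is at least 54).
    (g): 66 − 13 = 53 < 54 [not met]
  The union does not carry Stage III.1.
The company prevails on this issue.
Per-issue: Issue I → union; Issue II → company; Issue III → company. The union must prevail on at least one issue; overall, the union prevails.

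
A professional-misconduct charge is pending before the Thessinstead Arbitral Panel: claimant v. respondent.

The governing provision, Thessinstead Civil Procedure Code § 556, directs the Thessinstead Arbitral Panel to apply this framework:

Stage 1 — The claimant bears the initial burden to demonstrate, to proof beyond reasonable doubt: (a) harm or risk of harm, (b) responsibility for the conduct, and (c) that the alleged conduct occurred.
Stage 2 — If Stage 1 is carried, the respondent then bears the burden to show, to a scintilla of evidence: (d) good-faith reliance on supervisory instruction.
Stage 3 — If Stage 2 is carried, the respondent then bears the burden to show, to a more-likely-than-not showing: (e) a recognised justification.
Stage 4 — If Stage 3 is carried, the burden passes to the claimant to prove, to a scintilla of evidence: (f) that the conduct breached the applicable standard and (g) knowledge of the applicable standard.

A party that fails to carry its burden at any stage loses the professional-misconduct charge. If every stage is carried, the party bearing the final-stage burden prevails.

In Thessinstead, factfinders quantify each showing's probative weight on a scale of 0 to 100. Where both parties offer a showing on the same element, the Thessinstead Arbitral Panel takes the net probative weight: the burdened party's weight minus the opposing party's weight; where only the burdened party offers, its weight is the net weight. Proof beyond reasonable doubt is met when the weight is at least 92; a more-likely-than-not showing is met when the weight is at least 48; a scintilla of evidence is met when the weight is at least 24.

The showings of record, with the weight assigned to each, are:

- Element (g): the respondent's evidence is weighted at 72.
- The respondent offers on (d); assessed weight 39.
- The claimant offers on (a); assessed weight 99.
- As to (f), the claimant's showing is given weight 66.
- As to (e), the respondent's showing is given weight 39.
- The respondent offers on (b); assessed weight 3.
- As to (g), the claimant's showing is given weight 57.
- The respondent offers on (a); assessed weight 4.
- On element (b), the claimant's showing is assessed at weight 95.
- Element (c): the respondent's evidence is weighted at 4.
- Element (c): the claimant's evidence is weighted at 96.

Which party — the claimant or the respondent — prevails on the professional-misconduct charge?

claimant

Stage 1 — burden on claimant; standard: proof beyond reasonable doubt (weight is at least 92).
    (a): 99 − 4 = 95 ≥ 92 [met]
    (b): 95 − 3 = 92 ≥ 92 [met]
    (c): 96 − 4 = 92 ≥ 92 [met]
  Stage 1 carried; the burden shifts to the respondent.
Stage 2 — burden on respondent; standard: a scintilla of evidence (weight is at least 24).
    (d): 39 ≥ 24 [met]
  Stage 2 is satisfied; the respondent continues to bear the burden.
Stage 3 — burden on respondent; standard: a more-likely-than-not showing (weight is at least 48).
    (e): 39 < 48 [not met]
  The respondent does not carry Stage 3.
The claimant prevails.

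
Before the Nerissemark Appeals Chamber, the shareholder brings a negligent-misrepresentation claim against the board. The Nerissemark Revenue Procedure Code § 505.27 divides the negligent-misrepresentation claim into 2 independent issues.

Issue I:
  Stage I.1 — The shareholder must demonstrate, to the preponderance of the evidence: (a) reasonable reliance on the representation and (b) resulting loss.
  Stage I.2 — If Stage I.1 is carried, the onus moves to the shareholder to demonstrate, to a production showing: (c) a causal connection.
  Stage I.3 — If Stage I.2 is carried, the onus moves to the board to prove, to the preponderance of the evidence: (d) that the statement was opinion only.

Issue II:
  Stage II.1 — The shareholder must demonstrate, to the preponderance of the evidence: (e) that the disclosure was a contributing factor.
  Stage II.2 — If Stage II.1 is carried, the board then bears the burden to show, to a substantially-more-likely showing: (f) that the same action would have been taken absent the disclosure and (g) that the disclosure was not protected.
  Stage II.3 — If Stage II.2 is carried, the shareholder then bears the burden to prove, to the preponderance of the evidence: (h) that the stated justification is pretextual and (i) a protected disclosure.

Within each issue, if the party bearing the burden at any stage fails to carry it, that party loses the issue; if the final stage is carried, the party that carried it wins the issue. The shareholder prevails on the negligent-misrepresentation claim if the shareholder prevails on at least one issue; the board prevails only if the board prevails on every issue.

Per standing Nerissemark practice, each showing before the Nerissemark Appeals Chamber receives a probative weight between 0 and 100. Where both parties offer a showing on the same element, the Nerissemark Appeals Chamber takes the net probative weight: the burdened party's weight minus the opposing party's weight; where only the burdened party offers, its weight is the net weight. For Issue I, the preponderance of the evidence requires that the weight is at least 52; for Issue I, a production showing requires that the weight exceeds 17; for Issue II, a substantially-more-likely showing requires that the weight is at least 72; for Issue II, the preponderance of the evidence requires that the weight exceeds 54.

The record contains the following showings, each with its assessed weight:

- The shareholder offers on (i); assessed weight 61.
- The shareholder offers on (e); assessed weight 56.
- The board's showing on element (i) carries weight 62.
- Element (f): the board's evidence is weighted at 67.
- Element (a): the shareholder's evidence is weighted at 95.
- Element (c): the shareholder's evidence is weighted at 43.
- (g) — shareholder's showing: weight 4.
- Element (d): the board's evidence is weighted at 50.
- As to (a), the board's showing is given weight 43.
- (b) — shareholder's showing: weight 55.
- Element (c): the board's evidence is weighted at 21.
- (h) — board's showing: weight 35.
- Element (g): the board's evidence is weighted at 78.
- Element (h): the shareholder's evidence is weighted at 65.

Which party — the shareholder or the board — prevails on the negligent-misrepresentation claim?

— Issue I —
Stage I.1 (shareholder, the preponderance of the evidence, weight is at least 52): (a) net 95−43=52 ≥ 52 — meets; (b) 55 ≥ 52 — meets.
  Stage I.1 carried; the burden remains with the shareholder.
Stage I.2 (shareholder, a production showing, weight exceeds 17): (c) net 43−21=22 > 17 — meets.
  Stage I.2 carried; the burden shifts to the board.
Stage I.3 (board, the preponderance of the evidence, weight is at least 52): (d) 50 < 52 — fails.
  The board does not carry Stage I.3.
So the shareholder prevails on this issue.
— Issue II —
Stage II.1 (shareholder, the preponderance of the evidence, weight exceeds 54): (e) 56 > 54 — meets.
  All elements met. The burden passes to the board.
Stage II.2 (board, a substantially-more-likely showing, weight is at least 72): (f) 67 < 72 — fails; (g) net 78−4=74 ≥ 72 — meets.
  The board does not carry Stage II.2.
The shareholder prevails on this issue.
Per-issue: Issue I → shareholder; Issue II → shareholder. The shareholder must prevail on at least one issue; overall, the shareholder prevails.

shareholder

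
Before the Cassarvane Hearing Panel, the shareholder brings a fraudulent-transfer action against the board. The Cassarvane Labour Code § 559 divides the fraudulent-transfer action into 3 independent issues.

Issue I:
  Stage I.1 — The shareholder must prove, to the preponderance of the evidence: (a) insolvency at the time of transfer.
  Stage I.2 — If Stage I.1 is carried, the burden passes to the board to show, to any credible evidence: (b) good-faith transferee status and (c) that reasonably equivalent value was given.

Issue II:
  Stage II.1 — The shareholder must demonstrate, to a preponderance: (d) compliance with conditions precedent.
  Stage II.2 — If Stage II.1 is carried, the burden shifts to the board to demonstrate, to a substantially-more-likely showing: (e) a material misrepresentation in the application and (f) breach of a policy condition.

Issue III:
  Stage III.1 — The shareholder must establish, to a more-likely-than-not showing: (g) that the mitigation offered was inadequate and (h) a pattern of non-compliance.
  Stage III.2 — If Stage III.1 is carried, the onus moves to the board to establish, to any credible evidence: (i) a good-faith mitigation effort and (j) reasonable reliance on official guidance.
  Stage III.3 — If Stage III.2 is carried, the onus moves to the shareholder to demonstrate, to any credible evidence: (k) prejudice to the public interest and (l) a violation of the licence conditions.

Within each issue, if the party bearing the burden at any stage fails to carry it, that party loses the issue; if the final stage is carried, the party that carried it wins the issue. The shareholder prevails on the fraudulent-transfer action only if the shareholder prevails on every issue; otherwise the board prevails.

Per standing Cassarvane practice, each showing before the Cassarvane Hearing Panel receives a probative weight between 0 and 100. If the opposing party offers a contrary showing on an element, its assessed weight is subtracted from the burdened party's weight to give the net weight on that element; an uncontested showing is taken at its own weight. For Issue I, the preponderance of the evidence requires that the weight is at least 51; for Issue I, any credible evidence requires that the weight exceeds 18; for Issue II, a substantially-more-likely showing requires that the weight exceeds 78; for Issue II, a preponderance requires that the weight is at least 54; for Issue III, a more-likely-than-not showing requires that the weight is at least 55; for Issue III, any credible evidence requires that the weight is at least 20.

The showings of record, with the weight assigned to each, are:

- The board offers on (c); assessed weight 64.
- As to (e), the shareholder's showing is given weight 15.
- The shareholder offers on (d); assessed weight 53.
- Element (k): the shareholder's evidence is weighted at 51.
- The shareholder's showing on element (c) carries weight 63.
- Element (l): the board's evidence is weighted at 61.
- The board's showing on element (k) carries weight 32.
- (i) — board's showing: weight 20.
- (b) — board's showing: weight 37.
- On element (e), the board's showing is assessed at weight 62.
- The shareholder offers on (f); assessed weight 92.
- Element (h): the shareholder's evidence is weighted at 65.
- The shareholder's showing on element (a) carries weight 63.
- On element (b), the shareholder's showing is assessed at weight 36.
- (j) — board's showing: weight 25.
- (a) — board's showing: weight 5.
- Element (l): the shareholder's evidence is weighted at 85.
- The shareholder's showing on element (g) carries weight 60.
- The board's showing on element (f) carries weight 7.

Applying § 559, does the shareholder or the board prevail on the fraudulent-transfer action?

board

— Issue I —
Stage I.1 — burden on shareholder; standard: the preponderance of the evidence (weight is at least 51).
    (a): 63 − 5 = 58 ≥ 51 [met]
  Stage I.1 carried; the burden shifts to the board.
Stage I.2 — burden on board; standard: any credible evidence (weight exceeds 18).
    (b): 37 − 36 = 1 ≤ 18 [not met]
    (c): 64 − 63 = 1 ≤ 18 [not met]
  Not every element is met, so the board fails to carry Stage I.2.
The shareholder prevails on this issue.
— Issue II —
Stage II.1 (shareholder, a preponderance, weight is at least 54): (d) 53 < 54 — fails.
  The shareholder does not carry Stage II.1.
So the board prevails on this issue.
— Issue III —
Stage III.1 (shareholder, a more-likely-than-not showing, weight is at least 55): (g) 60 ≥ 55 — meets; (h) 65 ≥ 55 — meets.
  The shareholder carries Stage III.1; the board now bears the burden.
Stage III.2 (board, any credible evidence, weight is at least 20): (i) 20 ≥ 20 — meets; (j) 25 ≥ 20 — meets.
  All elements met. The burden passes to the shareholder.
Stage III.3 (shareholder, any credible evidence, weight is at least 20): (k) net 51−32=19 < 20 — fails; (l) net 85−61=24 ≥ 20 — meets.
  Not every element is met, so the shareholder fails to carry Stage III.3.
The analysis ends at Stage III.3; the board prevails on this issue.
Per-issue: Issue I → shareholder; Issue II → board; Issue III → board. The shareholder must prevail on every issue; overall, the board prevails.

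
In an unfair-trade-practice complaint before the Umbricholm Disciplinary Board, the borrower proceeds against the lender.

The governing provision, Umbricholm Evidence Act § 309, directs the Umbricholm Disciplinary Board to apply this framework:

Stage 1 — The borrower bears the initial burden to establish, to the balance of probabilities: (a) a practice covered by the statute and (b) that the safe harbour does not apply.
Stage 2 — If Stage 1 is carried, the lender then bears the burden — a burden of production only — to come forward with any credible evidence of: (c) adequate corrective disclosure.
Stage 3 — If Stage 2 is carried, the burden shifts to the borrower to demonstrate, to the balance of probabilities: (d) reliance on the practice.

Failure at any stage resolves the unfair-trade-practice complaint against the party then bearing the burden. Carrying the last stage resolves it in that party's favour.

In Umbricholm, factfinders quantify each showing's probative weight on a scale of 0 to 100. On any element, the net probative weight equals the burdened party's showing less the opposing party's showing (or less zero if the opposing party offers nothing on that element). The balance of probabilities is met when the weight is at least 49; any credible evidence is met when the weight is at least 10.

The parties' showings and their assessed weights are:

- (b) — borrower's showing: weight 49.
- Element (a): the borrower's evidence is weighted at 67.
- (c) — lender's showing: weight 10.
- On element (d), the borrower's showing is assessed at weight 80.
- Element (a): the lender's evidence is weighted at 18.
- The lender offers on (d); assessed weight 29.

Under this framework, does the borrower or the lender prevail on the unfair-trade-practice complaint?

borrower

At Stage 1 the borrower must meet the balance of probabilities (weight is at least 49): on (a) the weight is 67 less the opposing 18 gives net 49, which does reach 49, so (a) meets the standard; on (b) the weight is 49, which does reach 49, so (b) meets the standard.
  The borrower carries Stage 1; the lender now bears the burden.
At Stage 2 the lender must meet any credible evidence (weight is at least 10): on (c) the weight is 10, which does reach 10, so (c) meets the standard.
  The lender carries Stage 2; the borrower now bears the burden.
At Stage 3 the borrower must meet the balance of probabilities (weight is at least 49): on (d) the weight is 80 less the opposing 29 gives net 51, ≥ 49, so (d) meets the standard.
  The borrower carries the last stage.
With every stage satisfied, the borrower prevails.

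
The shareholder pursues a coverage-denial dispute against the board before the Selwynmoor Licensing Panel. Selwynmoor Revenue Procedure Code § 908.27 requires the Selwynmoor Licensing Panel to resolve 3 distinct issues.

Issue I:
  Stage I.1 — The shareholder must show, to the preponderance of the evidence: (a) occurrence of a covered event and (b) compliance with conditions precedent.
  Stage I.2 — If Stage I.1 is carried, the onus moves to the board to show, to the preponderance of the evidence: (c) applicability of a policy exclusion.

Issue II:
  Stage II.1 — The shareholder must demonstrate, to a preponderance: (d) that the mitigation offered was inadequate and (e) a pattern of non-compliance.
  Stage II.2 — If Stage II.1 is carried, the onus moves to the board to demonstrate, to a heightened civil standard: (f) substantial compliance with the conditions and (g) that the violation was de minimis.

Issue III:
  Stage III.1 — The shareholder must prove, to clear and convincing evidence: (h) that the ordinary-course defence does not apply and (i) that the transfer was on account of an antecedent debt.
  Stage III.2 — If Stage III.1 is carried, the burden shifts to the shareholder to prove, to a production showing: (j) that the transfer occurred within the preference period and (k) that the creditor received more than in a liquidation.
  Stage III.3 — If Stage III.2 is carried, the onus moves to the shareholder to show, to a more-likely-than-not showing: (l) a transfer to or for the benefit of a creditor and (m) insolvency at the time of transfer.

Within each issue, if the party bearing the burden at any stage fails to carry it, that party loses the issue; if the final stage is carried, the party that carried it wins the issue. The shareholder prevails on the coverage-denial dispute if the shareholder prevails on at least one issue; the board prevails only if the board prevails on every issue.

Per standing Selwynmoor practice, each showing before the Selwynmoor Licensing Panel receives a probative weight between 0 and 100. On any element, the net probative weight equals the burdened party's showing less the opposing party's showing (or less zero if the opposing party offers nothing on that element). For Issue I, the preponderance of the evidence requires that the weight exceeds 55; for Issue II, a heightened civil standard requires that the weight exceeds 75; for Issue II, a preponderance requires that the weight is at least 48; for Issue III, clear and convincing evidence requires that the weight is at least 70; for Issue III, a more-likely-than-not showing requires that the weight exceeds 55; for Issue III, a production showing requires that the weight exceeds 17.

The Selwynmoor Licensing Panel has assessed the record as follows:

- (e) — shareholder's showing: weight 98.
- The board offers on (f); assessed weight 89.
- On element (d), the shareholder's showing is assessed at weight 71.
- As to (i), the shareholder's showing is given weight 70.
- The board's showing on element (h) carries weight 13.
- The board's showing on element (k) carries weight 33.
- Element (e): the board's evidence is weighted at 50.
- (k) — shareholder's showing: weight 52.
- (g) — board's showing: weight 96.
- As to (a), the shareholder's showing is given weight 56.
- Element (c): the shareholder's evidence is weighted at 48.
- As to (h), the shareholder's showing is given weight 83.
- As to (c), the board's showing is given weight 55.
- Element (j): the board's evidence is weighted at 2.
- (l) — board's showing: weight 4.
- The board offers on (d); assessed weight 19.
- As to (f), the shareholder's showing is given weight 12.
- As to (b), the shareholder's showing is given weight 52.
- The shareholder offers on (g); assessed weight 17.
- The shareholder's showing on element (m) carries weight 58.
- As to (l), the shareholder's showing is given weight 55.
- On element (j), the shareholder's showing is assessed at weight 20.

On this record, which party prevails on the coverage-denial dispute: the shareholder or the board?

— Issue I —
At Stage I.1 the shareholder must meet the preponderance of the evidence (weight exceeds 55): on (a) the weight is 56, > 55, so (a) meets the standard; on (b) the weight is 52, ≤ 55, so (b) does not meet the standard.
  Not every element is met, so the shareholder fails to carry Stage I.1.
So the board prevails on this issue.
— Issue II —
Stage II.1 — burden on shareholder; standard: a preponderance (weight is at least 48).
    (d): 71 − 19 = 52 ≥ 48 [met]
    (e): 98 − 50 = 48 ≥ 48 [met]
  The shareholder carries Stage II.1; the board now bears the burden.
Stage II.2 — burden on board; standard: a heightened civil standard (weight exceeds 75).
    (f): 89 − 12 = 77 > 75 [met]
    (g): 96 − 17 = 79 > 75 [met]
  The board carries the last stage.
With every stage satisfied, the board prevails on this issue.
— Issue III —
At Stage III.1 the shareholder must meet clear and convincing evidence (weight is at least 70): on (h) the weight is 83 less the opposing 13 gives net 70, which does reach 70, so (h) meets the standard; on (i) the weight is 70, ≥ 70, so (i) meets the standard.
  Stage III.1 carried; the burden remains with the shareholder.
At Stage III.2 the shareholder must meet a production showing (weight exceeds 17): on (j) the weight is 20 less the opposing 2 gives net 18, which does exceed 17, so (j) meets the standard; on (k) the weight is 52 less the opposing 33 gives net 19, which does exceed 17, so (k) meets the standard.
  Stage III.2 carried; the burden remains with the shareholder.
At Stage III.3 the shareholder must meet a more-likely-than-not showing (weight exceeds 55): on (l) the weight is 55 less the opposing 4 gives net 51, which does not exceed 55, so (l) does not meet the standard; on (m) the weight is 58, which does exceed 55, so (m) meets the standard.
  Not every element is met, so the shareholder fails to carry Stage III.3.
The analysis ends at Stage III.3; the board prevails on this issue.
Per-issue: Issue I → board; Issue II → board; Issue III → board. The shareholder must prevail on at least one issue; overall, the board prevails.

board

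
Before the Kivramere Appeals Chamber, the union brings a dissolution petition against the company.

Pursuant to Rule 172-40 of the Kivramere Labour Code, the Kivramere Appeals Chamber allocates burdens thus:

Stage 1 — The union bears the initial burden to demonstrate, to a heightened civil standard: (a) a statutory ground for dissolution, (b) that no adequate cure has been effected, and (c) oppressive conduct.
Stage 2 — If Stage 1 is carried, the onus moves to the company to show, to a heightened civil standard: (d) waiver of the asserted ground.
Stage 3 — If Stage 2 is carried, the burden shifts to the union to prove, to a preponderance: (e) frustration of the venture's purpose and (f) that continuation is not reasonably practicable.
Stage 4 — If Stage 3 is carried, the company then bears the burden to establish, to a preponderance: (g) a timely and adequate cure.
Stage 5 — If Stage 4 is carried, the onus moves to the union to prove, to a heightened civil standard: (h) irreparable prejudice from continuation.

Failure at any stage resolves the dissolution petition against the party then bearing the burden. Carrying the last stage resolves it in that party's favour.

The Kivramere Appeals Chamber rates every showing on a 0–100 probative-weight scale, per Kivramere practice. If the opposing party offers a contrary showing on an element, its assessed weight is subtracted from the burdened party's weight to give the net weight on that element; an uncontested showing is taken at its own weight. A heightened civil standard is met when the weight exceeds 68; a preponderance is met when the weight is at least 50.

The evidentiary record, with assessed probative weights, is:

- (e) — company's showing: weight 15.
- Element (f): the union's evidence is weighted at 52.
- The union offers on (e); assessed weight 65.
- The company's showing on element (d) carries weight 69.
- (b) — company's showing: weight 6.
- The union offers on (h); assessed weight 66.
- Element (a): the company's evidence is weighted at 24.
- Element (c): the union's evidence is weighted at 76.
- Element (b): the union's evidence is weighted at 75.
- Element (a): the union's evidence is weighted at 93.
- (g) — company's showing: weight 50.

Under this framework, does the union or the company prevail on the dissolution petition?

At Stage 1 the union must meet a heightened civil standard (weight exceeds 68): on (a) the weight is 93 less the opposing 24 gives net 69, > 68, so (a) meets the standard; on (b) the weight is 75 less the opposing 6 gives net 69, > 68, so (b) meets the standard; on (c) the weight is 76, which does exceed 68, so (c) meets the standard.
  All elements met. The burden passes to the company.
At Stage 2 the company must meet a heightened civil standard (weight exceeds 68): on (d) the weight is 69, > 68, so (d) meets the standard.
  Stage 2 carried; the burden shifts to the union.
At Stage 3 the union must meet a preponderance (weight is at least 50): on (e) the weight is 65 less the opposing 15 gives net 50, ≥ 50, so (e) meets the standard; on (f) the weight is 52, which does reach 50, so (f) meets the standard.
  Stage 3 is satisfied; the onus moves to the company.
At Stage 4 the company must meet a preponderance (weight is at least 50): on (g) the weight is 50, which does reach 50, so (g) meets the standard.
  The company carries Stage 4; the union now bears the burden.
At Stage 5 the union must meet a heightened civil standard (weight exceeds 68): on (h) the weight is 66, ≤ 68, so (h) does not meet the standard.
  Stage 5 not carried; the union fails its burden.
The company prevails.

company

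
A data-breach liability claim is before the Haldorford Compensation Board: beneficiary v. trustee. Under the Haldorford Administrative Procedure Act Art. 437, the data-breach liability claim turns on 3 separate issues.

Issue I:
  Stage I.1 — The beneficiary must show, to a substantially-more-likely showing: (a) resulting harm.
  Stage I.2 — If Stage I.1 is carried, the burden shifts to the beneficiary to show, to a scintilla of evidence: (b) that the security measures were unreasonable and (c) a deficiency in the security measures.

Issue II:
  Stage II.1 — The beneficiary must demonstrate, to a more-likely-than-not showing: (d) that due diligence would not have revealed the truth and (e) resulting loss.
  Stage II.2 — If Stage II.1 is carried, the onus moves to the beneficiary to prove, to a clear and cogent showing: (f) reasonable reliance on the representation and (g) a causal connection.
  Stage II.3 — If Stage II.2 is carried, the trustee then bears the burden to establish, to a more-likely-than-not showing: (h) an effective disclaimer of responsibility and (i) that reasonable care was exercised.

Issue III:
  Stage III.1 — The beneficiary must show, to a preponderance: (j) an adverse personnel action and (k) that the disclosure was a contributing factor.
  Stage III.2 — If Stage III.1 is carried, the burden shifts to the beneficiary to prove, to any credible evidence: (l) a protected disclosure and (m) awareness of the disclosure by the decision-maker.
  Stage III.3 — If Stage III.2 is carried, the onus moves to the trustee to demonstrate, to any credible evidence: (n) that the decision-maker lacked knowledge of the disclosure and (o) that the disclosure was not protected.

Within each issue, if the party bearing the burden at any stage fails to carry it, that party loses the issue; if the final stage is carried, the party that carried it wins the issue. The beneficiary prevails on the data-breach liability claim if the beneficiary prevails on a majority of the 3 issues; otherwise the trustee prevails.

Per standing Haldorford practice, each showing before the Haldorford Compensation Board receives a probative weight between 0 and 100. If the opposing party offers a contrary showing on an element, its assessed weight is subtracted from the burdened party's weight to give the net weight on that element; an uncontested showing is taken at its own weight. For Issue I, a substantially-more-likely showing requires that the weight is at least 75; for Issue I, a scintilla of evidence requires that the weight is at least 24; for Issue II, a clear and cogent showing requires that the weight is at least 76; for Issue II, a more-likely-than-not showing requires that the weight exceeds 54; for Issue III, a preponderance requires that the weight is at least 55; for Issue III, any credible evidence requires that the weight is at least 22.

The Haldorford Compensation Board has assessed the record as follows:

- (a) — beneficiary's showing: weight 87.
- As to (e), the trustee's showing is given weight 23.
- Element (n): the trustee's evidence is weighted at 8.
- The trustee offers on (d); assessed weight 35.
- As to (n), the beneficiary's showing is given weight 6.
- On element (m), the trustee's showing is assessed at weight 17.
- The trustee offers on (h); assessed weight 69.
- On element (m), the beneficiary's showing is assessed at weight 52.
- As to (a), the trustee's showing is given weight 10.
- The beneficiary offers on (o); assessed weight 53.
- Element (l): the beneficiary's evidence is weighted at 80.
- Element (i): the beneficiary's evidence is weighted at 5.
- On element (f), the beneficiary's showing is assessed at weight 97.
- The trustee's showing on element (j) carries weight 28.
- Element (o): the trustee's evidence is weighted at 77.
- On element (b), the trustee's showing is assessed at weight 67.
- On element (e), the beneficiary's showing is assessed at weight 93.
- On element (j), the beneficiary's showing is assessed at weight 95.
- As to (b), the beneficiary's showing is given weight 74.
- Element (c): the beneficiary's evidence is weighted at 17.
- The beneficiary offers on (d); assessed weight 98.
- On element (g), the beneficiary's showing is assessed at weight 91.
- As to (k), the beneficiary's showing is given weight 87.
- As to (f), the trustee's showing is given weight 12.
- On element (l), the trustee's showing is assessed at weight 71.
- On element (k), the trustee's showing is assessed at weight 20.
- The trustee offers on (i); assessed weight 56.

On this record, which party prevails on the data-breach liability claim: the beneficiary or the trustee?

trustee

— Issue I —
At Stage I.1 the beneficiary must meet a substantially-more-likely showing (weight is at least 75): on (a) the weight is 87 less the opposing 10 gives net 77, ≥ 75, so (a) meets the standard.
  Stage I.1 is satisfied; the beneficiary continues to bear the burden.
At Stage I.2 the beneficiary must meet a scintilla of evidence (weight is at least 24): on (b) the weight is 74 less the opposing 67 gives net 7, which does not reach 24, so (b) does not meet the standard; on (c) the weight is 17, < 24, so (c) does not meet the standard.
  Stage I.2 not carried; the beneficiary fails its burden.
The trustee prevails on this issue.
— Issue II —
Stage II.1 — burden on beneficiary; standard: a more-likely-than-not showing (weight exceeds 54).
    (d): 98 − 35 = 63 > 54 [met]
    (e): 93 − 23 = 70 > 54 [met]
  Stage II.1 is satisfied; the beneficiary continues to bear the burden.
Stage II.2 — burden on beneficiary; standard: a clear and cogent showing (weight is at least 76).
    (f): 97 − 12 = 85 ≥ 76 [met]
    (g): 91 ≥ 76 [met]
  The beneficiary carries Stage II.2; the trustee now bears the burden.
Stage II.3 — burden on trustee; standard: a more-likely-than-not showing (weight exceeds 54).
    (h): 69 > 54 [met]
    (i): 56 − 5 = 51 ≤ 54 [not met]
  The trustee does not carry Stage II.3.
The analysis ends at Stage II.3; the beneficiary prevails on this issue.
— Issue III —
At Stage III.1 the beneficiary must meet a preponderance (weight is at least 55): on (j) the weight is 95 less the opposing 28 gives net 67, ≥ 55, so (j) meets the standard; on (k) the weight is 87 less the opposing 20 gives net 67, which does reach 55, so (k) meets the standard.
  Stage III.1 carried; the burden remains with the beneficiary.
At Stage III.2 the beneficiary must meet any credible evidence (weight is at least 22): on (l) the weight is 80 less the opposing 71 gives net 9, which does not reach 22, so (l) does not meet the standard; on (m) the weight is 52 less the opposing 17 gives net 35, which does reach 22, so (m) meets the standard.
  The beneficiary does not carry Stage III.2.
So the trustee prevails on this issue.
Per-issue: Issue I → trustee; Issue II → beneficiary; Issue III → trustee. The beneficiary must prevail on a majority of issues; overall, the trustee prevails.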